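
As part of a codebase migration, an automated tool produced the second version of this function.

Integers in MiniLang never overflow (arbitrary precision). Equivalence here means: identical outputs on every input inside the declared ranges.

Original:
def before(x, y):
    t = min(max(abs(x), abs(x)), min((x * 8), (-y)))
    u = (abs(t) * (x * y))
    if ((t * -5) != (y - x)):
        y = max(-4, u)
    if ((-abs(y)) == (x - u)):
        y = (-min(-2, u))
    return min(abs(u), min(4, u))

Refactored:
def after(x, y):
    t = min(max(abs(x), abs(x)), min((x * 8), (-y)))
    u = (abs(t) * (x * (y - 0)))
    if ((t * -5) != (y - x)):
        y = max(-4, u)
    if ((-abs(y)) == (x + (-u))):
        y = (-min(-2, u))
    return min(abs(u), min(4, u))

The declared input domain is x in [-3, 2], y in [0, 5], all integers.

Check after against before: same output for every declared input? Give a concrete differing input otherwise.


The two versions differ — the changes include arithmetic usage differs; constant usage differs.
One worked example (x=2, y=0) — before: t becomes 0; next u becomes 0; next ((t * -5) != (y - x)) evaluates to true; next y becomes 0; next ((-abs(y)) == (x - u)) evaluates to false; next final value 0; after: t becomes 0; next u becomes 0; next ((t * -5) != (y - x)) evaluates to true; next y becomes 0; next ((-abs(y)) == (x + (-u))) evaluates to false; next final value 0; agreement on 0.
An exhaustive pass over the 36 declared inputs shows identical outputs.
verdict: equivalent


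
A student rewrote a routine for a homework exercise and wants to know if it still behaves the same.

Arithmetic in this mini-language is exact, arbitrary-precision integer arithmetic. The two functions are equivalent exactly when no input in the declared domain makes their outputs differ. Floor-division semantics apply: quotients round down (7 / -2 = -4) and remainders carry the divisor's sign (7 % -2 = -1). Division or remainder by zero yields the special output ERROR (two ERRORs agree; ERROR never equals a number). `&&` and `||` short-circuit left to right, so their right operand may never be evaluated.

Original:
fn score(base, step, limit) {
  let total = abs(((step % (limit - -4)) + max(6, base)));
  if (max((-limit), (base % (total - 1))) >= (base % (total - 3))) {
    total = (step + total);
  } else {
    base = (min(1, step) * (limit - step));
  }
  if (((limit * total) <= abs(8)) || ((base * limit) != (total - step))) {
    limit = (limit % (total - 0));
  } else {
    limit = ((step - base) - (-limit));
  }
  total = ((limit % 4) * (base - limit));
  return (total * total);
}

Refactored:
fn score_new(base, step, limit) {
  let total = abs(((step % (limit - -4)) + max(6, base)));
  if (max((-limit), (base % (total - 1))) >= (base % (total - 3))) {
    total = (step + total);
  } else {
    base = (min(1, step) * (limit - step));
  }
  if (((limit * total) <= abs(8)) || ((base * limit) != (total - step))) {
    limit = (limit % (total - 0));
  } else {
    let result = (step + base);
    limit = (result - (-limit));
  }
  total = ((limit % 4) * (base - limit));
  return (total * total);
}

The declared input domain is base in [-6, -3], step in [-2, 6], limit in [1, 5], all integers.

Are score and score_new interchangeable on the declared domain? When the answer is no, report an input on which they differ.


The rewrite breaks on base=-6, step=1, limit=3, where the results are 0 and 64.
score: total=7, then (max((-limit), (base % (total - 1))) >= (base % (total - 3))) is false, then base=2, then (((limit * total) <= abs(8)) || ((base * limit) != (total - step))) is false, then limit=2, then total=0, then returns 0
score_new: total=7, then (max((-limit), (base % (total - 1))) >= (base % (total - 3))) is false, then base=2, then (((limit * total) <= abs(8)) || ((base * limit) != (total - step))) is false, then result=3, then limit=6, then total=-8, then returns 64
verdict: not equivalent; witness: base=-6, step=1, limit=3


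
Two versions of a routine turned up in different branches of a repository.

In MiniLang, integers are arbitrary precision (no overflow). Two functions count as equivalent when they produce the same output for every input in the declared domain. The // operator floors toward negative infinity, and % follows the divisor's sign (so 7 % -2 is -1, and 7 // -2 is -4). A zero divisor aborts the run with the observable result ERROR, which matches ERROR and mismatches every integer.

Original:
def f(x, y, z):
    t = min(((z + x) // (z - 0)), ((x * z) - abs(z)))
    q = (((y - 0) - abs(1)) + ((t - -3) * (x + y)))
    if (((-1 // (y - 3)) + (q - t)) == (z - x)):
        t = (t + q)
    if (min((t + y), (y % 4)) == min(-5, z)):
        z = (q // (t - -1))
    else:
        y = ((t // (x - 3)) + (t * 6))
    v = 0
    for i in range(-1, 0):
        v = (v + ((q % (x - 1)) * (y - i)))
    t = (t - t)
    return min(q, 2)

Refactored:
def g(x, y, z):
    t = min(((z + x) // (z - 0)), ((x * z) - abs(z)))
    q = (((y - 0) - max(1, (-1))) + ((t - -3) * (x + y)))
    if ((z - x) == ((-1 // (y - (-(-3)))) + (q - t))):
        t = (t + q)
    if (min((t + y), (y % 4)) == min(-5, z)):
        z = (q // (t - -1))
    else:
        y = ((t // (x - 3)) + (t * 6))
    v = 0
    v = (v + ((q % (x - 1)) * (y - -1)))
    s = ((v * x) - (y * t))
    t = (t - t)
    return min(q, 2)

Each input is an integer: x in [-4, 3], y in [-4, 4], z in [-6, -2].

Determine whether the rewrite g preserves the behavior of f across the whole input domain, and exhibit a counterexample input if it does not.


This is a faithful refactor — constant usage differs, and local variable names differ, and arithmetic usage differs, and min/max/abs usage differs, and loop structure differs, but the computed results match everywhere.
As a probe, take x=3, y=4, z=-2: f runs t = -8; q = -32; (((-1 // (y - 3)) + (q - t)) == (z - x)) -> false; (min((t + y), (y % 4)) == min(-5, z)) -> false; division by zero -> ERROR; g runs t = -8; q = -32; ((z - x) == ((-1 // (y - (-(-3)))) + (q - t))) -> false; (min((t + y), (y % 4)) == min(-5, z)) -> false; division by zero -> ERROR; both end at ERROR.
Sweeping the whole domain (360 inputs) finds no disagreement.
verdict: equivalent


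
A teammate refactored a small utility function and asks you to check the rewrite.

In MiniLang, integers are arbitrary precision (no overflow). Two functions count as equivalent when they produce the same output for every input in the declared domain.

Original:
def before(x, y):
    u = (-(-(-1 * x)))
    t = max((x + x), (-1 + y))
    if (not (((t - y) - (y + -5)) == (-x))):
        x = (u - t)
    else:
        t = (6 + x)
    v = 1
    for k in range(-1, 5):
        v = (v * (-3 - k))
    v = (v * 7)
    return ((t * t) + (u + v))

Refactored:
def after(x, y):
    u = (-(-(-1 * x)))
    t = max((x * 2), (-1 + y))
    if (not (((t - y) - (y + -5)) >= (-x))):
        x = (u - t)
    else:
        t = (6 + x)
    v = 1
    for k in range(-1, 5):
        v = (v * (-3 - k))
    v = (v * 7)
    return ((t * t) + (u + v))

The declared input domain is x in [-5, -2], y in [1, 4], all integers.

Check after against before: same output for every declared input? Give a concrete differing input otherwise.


The rewrite breaks on x=-2, y=1, where the results are 35282 and 35298.
before: u becomes 2; next t becomes 0; next (not (((t - y) - (y + -5)) == (-x))) evaluates to true; next x becomes 2; next v becomes 1; next at k=-1:; next v becomes -2; next at k=0:; next v becomes 6; next at k=1:; next v becomes -24; next at k=2:; next v becomes 120; next at k=3:; next v becomes -720; next at k=4:; next v becomes 5040; next v becomes 35280; next final value 35282
after: u becomes 2; next t becomes 0; next (not (((t - y) - (y + -5)) >= (-x))) evaluates to false; next t becomes 4; next v becomes 1; next at k=-1:; next v becomes -2; next at k=0:; next v becomes 6; next at k=1:; next v becomes -24; next at k=2:; next v becomes 120; next at k=3:; next v becomes -720; next at k=4:; next v becomes 5040; next v becomes 35280; next final value 35298
verdict: not equivalent; witness: x=-2, y=1


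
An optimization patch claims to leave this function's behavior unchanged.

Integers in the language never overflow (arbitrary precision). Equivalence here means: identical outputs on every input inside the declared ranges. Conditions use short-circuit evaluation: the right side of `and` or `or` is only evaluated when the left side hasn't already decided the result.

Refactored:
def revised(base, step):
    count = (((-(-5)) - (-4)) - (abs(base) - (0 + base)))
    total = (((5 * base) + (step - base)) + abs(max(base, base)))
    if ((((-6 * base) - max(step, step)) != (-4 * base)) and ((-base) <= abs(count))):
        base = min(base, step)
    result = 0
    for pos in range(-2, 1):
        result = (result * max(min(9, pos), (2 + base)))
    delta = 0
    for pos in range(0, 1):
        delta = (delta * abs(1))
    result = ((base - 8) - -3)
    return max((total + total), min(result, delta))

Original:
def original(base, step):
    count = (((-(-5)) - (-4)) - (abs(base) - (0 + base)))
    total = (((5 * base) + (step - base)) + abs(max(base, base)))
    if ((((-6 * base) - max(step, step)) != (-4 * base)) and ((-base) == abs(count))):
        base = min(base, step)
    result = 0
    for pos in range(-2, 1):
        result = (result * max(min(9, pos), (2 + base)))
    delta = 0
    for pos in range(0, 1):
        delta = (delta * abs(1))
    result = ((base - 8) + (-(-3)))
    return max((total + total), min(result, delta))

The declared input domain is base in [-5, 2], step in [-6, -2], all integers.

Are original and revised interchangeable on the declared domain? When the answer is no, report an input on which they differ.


The rewrite breaks on base=-2, step=-6, where the results are -7 and -11.
original: count := 5 | total := -12 | ((((-6 * base) - max(step, step)) != (-4 * base)) and ((-base) == abs(count))): false | result := 0 | iter pos=-2: | result := 0 | iter pos=-1: | result := 0 | iter pos=0: | result := 0 | delta := 0 | iter pos=0: | delta := 0 | result := -7 | result -7
revised: count := 5 | total := -12 | ((((-6 * base) - max(step, step)) != (-4 * base)) and ((-base) <= abs(count))): true | base := -6 | result := 0 | iter pos=-2: | result := 0 | iter pos=-1: | result := 0 | iter pos=0: | result := 0 | delta := 0 | iter pos=0: | delta := 0 | result := -11 | result -11
verdict: not equivalent; witness: base=-2, step=-6


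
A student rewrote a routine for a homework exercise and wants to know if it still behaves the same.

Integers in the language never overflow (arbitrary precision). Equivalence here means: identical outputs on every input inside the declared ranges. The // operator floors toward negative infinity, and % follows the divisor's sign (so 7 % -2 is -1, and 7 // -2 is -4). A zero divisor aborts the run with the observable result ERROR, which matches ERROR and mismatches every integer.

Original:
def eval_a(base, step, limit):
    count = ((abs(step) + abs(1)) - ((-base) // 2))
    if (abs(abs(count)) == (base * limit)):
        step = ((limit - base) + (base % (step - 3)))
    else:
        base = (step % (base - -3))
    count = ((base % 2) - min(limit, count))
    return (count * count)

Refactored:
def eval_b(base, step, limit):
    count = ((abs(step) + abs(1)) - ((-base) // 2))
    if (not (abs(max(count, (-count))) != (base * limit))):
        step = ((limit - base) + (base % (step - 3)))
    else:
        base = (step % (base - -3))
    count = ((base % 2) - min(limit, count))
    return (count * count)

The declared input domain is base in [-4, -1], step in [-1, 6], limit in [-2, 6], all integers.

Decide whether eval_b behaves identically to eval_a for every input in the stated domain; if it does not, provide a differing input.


Changes here: boolean connective usage differs, plus min/max/abs usage differs, plus comparison usage differs; the full 288-point sweep finds no disagreement.
verdict: equivalent


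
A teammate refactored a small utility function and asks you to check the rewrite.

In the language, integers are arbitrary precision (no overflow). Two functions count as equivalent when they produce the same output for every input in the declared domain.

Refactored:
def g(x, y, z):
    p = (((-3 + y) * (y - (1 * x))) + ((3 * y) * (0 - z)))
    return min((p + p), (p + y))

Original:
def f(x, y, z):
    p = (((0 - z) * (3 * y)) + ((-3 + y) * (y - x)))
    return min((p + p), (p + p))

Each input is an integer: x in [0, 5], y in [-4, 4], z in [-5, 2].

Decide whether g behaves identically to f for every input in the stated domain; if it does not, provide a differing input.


Input x=0, y=-4, z=-2: 8 from f versus 0 from g.
verdict: not equivalent; witness: x=0, y=-4, z=-2


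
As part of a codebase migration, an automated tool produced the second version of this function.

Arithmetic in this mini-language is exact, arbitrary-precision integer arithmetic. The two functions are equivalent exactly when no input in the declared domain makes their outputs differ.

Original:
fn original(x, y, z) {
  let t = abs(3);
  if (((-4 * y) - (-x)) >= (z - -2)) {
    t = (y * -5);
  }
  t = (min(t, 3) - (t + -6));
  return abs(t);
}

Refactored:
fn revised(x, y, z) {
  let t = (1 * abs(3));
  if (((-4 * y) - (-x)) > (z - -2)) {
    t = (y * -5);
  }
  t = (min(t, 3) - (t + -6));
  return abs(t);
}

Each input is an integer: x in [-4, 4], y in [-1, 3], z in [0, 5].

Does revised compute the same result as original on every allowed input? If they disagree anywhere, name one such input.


There is a counterexample at x=-2, y=-1, z=0: 4 on one side, 6 on the other.
original: t becomes 3; next (((-4 * y) - (-x)) >= (z - -2)) evaluates to true; next t becomes 5; next t becomes 4; next final value 4
revised: t becomes 3; next (((-4 * y) - (-x)) > (z - -2)) evaluates to false; next t becomes 6; next final value 6
verdict: not equivalent; witness: x=-2, y=-1, z=0


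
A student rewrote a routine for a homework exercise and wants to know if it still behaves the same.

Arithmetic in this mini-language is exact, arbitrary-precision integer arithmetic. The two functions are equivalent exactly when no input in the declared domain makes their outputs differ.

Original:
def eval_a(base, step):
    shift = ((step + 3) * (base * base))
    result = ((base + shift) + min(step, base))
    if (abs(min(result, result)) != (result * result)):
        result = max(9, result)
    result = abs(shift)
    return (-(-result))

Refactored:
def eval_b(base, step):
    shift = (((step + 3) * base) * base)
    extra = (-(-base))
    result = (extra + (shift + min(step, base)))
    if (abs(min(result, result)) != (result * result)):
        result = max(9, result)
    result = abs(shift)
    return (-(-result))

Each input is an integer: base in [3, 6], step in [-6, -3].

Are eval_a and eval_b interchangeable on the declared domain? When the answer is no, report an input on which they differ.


Differences: local variable names differ, plus statement counts differ — yet all 16 inputs agree.
verdict: equivalent


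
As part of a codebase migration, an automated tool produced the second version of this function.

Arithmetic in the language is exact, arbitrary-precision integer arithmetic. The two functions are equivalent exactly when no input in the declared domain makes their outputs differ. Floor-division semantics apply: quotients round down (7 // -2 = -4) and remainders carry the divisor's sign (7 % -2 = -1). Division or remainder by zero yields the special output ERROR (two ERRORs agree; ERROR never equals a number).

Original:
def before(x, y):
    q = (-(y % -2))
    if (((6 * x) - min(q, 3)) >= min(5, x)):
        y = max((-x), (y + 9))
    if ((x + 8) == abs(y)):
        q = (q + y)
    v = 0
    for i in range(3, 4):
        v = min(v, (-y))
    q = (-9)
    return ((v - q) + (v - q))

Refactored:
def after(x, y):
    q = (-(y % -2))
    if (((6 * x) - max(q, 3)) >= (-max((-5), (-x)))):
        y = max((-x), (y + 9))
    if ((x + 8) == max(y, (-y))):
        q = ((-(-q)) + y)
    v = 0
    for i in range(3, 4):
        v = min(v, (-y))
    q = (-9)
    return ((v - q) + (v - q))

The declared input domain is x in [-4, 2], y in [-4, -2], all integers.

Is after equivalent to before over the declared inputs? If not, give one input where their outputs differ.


Try x=0, y=-4.
before: q = 0; (((6 * x) - min(q, 3)) >= min(5, x)) -> true; y = 5; ((x + 8) == abs(y)) -> false; v = 0; [i=3]; v = -5; q = -9; return 8
after: q = 0; (((6 * x) - max(q, 3)) >= (-max((-5), (-x)))) -> false; ((x + 8) == max(y, (-y))) -> false; v = 0; [i=3]; v = 0; q = -9; return 18
8 vs 18 — the two versions disagree here.
verdict: not equivalent; witness: x=0, y=-4


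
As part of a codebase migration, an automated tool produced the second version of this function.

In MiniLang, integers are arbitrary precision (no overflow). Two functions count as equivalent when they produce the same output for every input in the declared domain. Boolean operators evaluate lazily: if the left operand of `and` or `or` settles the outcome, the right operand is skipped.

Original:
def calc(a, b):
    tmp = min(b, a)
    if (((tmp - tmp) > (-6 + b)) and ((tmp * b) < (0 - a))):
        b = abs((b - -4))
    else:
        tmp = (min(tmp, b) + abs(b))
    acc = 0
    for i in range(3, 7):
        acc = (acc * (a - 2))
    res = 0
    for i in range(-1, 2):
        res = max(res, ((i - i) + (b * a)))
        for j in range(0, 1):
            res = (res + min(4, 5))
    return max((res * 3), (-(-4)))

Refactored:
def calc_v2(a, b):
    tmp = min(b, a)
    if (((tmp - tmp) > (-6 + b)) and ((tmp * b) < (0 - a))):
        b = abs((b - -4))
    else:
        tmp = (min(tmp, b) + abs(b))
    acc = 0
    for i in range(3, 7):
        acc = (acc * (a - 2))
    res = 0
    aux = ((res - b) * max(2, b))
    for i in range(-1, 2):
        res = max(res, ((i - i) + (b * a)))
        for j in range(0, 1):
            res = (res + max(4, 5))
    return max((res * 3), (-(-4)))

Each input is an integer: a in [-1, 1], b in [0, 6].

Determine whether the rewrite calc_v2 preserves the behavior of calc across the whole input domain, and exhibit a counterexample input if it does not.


Take a=-1, b=0.
calc: tmp := -1 | (((tmp - tmp) > (-6 + b)) and ((tmp * b) < (0 - a))): true | b := 4 | acc := 0 | iter i=3: | acc := 0 | iter i=4: | acc := 0 | iter i=5: | acc := 0 | iter i=6: | acc := 0 | res := 0 | iter i=-1: | res := 0 | iter j=0: | res := 4 | iter i=0: | res := 4 | iter j=0: | res := 8 | iter i=1: | res := 8 | iter j=0: | res := 12 | result 36
calc_v2: tmp := -1 | (((tmp - tmp) > (-6 + b)) and ((tmp * b) < (0 - a))): true | b := 4 | acc := 0 | iter i=3: | acc := 0 | iter i=4: | acc := 0 | iter i=5: | acc := 0 | iter i=6: | acc := 0 | res := 0 | aux := -16 | iter i=-1: | res := 0 | iter j=0: | res := 5 | iter i=0: | res := 5 | iter j=0: | res := 10 | iter i=1: | res := 10 | iter j=0: | res := 15 | result 45
36 != 45, so the rewrite changes behavior.
verdict: not equivalent; witness: a=-1, b=0


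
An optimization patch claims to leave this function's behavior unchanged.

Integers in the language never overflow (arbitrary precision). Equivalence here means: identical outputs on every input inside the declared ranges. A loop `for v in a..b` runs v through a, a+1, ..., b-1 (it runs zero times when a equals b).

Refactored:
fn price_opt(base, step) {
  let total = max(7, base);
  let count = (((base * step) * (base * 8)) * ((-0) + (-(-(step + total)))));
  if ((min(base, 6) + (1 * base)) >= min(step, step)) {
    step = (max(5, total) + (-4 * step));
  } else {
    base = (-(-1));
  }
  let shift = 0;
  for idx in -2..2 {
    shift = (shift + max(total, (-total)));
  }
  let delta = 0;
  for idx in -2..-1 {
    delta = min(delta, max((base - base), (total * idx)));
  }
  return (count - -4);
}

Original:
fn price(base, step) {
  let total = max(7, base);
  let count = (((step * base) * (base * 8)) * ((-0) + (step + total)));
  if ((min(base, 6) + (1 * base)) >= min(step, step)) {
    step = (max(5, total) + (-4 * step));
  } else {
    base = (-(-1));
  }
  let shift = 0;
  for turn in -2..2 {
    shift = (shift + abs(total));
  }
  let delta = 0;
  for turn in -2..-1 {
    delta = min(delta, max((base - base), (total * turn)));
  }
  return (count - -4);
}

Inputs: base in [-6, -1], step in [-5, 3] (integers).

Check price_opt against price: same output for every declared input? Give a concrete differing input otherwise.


Changes here: local variable names differ; min/max/abs usage differs; the full 54-point sweep finds no disagreement.
verdict: equivalent


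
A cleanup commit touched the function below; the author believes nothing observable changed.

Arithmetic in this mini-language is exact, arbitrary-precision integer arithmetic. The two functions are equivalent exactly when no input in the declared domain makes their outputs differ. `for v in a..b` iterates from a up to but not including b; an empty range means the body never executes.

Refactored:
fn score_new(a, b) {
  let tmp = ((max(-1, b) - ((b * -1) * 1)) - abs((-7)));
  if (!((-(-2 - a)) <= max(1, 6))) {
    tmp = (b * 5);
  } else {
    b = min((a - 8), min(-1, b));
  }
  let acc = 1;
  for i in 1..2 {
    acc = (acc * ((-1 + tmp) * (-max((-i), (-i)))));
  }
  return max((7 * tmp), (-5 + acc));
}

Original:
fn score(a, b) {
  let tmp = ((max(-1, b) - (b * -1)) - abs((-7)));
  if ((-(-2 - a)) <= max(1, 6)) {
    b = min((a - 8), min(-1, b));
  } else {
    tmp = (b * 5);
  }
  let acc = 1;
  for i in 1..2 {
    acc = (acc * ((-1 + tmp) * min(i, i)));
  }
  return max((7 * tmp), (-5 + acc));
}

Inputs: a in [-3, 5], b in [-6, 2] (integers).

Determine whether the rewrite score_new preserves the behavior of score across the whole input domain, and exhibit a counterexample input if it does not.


Equivalent — the differences include min/max/abs usage differs; boolean connective usage differs; arithmetic usage differs; constant usage differs, yet no declared input distinguishes the two.
One worked example (a=0, b=1) — score: tmp = -5; ((-(-2 - a)) <= max(1, 6)) -> true; b = -8; acc = 1; [i=1]; acc = -6; return -11; score_new: tmp = -5; (!((-(-2 - a)) <= max(1, 6))) -> false; b = -8; acc = 1; [i=1]; acc = -6; return -11; agreement on -11.
Every one of the 81 inputs gives matching results.
verdict: equivalent


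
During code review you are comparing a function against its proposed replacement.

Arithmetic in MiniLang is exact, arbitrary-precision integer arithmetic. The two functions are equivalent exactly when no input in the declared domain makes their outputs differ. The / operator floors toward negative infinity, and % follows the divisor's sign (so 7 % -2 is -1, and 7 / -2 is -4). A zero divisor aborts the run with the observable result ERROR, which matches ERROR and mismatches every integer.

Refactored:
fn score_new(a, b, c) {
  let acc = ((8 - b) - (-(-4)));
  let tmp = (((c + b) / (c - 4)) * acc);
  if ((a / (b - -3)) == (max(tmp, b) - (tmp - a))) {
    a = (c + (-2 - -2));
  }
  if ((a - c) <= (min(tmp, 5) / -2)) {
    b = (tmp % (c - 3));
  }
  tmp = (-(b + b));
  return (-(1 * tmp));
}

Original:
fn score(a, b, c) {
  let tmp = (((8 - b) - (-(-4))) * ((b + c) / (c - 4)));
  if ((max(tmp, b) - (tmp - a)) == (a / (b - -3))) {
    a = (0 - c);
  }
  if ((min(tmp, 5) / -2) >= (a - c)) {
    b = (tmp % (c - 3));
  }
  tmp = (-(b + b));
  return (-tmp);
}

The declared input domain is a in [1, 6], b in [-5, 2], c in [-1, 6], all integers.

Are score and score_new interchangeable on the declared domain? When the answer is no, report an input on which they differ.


Run the pair on a=1, b=-2, c=-1.
score: tmp=0, then ((max(tmp, b) - (tmp - a)) == (a / (b - -3))) is true, then a=1, then ((min(tmp, 5) / -2) >= (a - c)) is false, then tmp=4, then returns -4
score_new: acc=6, then tmp=0, then ((a / (b - -3)) == (max(tmp, b) - (tmp - a))) is true, then a=-1, then ((a - c) <= (min(tmp, 5) / -2)) is true, then b=0, then tmp=0, then returns 0
-4 != 0, so the rewrite changes behavior.
verdict: not equivalent; witness: a=1, b=-2, c=-1


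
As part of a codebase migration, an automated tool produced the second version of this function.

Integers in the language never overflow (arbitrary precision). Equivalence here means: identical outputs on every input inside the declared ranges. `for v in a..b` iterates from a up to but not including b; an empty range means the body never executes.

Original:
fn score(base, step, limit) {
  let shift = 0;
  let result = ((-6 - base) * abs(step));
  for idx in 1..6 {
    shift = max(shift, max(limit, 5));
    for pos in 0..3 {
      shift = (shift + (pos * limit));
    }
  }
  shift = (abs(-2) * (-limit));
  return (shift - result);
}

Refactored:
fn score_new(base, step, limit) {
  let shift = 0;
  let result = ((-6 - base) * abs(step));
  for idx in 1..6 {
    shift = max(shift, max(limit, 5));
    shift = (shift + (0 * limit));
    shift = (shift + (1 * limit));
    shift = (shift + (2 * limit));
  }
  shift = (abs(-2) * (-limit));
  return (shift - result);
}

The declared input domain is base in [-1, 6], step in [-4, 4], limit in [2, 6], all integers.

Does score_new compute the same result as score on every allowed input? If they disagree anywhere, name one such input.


Equivalent — the differences include statement counts differ; and local variable names differ; and arithmetic usage differs; and loop structure differs; and constant usage differs, yet no declared input distinguishes the two.
One worked example (base=3, step=-4, limit=4) — score: shift=0, then result=-36, then (idx=1), then shift=5, then (pos=0), then shift=5, then (pos=1), then shift=9, then (pos=2), then shift=17, then (idx=2), then shift=17, then (pos=0), then shift=17, then (pos=1), then shift=21, then (pos=2), then shift=29, then (idx=3), then shift=29, then (pos=0), then shift=29, then (pos=1), then shift=33, then (pos=2), then shift=41, then (idx=4), then shift=41, then (pos=0), then shift=41, then (pos=1), then shift=45, then (pos=2), then shift=53, then (idx=5), then shift=53, then (pos=0), then shift=53, then (pos=1), then shift=57, then (pos=2), then shift=65, then shift=-8, then returns 28; score_new: shift=0, then result=-36, then (idx=1), then shift=5, then shift=5, then shift=9, then shift=17, then (idx=2), then shift=17, then shift=17, then shift=21, then shift=29, then (idx=3), then shift=29, then shift=29, then shift=33, then shift=41, then (idx=4), then shift=41, then shift=41, then shift=45, then shift=53, then (idx=5), then shift=53, then shift=53, then shift=57, then shift=65, then shift=-8, then returns 28; agreement on 28.
Sweeping the whole domain (360 inputs) finds no disagreement.
verdict: equivalent


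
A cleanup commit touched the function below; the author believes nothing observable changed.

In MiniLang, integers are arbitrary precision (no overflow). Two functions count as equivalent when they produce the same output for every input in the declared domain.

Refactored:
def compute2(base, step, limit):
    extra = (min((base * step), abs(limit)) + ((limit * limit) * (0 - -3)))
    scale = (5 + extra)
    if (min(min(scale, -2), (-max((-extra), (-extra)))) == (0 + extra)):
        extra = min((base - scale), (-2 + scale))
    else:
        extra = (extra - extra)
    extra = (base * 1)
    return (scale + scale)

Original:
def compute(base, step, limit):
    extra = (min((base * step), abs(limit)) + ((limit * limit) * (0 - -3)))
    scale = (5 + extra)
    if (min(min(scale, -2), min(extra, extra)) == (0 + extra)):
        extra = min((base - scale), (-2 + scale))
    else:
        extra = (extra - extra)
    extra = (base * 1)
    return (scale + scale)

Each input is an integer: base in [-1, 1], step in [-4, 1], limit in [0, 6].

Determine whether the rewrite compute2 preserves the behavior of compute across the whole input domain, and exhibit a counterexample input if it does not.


Differences: min/max/abs usage differs — yet all 126 inputs agree.
verdict: equivalent


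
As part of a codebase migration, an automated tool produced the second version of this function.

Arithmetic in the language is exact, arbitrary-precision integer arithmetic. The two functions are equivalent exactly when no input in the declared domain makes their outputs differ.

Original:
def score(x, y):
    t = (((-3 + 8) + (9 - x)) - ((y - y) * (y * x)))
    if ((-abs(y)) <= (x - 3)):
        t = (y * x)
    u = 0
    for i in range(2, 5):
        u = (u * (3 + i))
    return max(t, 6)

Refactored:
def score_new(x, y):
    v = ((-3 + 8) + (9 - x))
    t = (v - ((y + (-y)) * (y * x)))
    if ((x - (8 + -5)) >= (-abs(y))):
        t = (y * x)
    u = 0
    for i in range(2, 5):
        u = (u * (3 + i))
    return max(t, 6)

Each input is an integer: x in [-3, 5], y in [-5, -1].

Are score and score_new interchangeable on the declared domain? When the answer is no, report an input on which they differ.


The two versions differ — the changes include arithmetic usage differs; and local variable names differ; and comparison usage differs; and constant usage differs; and statement counts differ.
Spot check at x=3, y=-3 — score: t := 11 | ((-abs(y)) <= (x - 3)): true | t := -9 | u := 0 | iter i=2: | u := 0 | iter i=3: | u := 0 | iter i=4: | u := 0 | result 6. score_new: v := 11 | t := 11 | ((x - (8 + -5)) >= (-abs(y))): true | t := -9 | u := 0 | iter i=2: | u := 0 | iter i=3: | u := 0 | iter i=4: | u := 0 | result 6. Both give 6.
Every one of the 45 inputs gives matching results.
verdict: equivalent


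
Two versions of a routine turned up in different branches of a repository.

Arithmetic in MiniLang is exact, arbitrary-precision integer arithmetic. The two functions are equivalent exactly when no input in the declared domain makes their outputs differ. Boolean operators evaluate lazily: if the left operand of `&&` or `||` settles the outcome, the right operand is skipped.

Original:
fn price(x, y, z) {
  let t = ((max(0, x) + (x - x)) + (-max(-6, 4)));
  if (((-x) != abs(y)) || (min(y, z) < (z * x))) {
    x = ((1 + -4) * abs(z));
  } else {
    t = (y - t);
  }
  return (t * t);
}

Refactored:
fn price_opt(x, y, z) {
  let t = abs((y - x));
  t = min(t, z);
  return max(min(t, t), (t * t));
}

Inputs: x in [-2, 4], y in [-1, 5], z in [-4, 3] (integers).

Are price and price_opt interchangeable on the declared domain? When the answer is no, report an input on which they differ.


The rewrite breaks on x=-2, y=-1, z=-3, where the results are 16 and 9.
price: t becomes -4; next (((-x) != abs(y)) || (min(y, z) < (z * x))) evaluates to true; next x becomes -9; next final value 16
price_opt: t becomes 1; next t becomes -3; next final value 9
verdict: not equivalent; witness: x=-2, y=-1, z=-3


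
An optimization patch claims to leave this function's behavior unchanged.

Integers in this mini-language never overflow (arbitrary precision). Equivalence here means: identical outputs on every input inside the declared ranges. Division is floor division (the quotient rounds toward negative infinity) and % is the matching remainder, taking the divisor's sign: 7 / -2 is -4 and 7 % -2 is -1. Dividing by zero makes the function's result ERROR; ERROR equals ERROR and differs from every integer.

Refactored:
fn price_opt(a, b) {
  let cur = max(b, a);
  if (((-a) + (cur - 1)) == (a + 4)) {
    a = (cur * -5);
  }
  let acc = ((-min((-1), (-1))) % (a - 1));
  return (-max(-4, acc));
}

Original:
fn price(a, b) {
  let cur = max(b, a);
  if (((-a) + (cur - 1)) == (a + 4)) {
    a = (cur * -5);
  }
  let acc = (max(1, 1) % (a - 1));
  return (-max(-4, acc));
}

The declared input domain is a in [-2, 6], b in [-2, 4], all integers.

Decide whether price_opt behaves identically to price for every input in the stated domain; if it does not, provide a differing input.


Reading the diff, among the changes: min/max/abs usage differs.
One worked example (a=-1, b=-1) — price: cur=-1, then (((-a) + (cur - 1)) == (a + 4)) is false, then acc=-1, then returns 1; price_opt: cur=-1, then (((-a) + (cur - 1)) == (a + 4)) is false, then acc=-1, then returns 1; agreement on 1.
Every one of the 63 inputs gives matching results.
verdict: equivalent


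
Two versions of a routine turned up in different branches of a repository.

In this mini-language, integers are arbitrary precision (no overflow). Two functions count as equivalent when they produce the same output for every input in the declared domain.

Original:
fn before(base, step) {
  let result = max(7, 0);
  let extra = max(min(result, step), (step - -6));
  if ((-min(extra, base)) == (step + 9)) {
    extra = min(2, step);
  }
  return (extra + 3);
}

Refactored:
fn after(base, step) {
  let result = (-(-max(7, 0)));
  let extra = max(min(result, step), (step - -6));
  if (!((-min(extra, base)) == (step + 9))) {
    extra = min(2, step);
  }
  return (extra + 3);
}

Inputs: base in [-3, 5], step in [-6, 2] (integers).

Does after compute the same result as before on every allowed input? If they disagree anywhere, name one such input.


Consider the input base=-3, step=-6.
before: result = 7; extra = 0; ((-min(extra, base)) == (step + 9)) -> true; extra = -6; return -3
after: result = 7; extra = 0; (!((-min(extra, base)) == (step + 9))) -> false; return 3
-3 vs 3 — the two versions disagree here.
verdict: not equivalent; witness: base=-3, step=-6


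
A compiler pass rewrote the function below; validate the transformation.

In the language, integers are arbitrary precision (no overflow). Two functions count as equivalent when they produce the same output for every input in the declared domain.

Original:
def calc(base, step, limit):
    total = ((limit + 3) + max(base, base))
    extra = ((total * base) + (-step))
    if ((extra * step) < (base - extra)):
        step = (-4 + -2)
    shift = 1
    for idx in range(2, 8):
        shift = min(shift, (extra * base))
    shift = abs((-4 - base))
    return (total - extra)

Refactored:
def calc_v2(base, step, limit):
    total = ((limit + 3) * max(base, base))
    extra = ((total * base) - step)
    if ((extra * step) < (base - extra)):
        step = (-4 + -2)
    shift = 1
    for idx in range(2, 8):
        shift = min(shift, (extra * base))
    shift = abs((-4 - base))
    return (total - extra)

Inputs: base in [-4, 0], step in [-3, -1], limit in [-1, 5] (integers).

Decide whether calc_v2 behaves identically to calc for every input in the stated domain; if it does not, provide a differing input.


Consider the input base=-4, step=-3, limit=-1.
calc: total becomes -2; next extra becomes 11; next ((extra * step) < (base - extra)) evaluates to true; next step becomes -6; next shift becomes 1; next at idx=2:; next shift becomes -44; next at idx=3:; next shift becomes -44; next at idx=4:; next shift becomes -44; next at idx=5:; next shift becomes -44; next at idx=6:; next shift becomes -44; next at idx=7:; next shift becomes -44; next shift becomes 0; next final value -13
calc_v2: total becomes -8; next extra becomes 35; next ((extra * step) < (base - extra)) evaluates to true; next step becomes -6; next shift becomes 1; next at idx=2:; next shift becomes -140; next at idx=3:; next shift becomes -140; next at idx=4:; next shift becomes -140; next at idx=5:; next shift becomes -140; next at idx=6:; next shift becomes -140; next at idx=7:; next shift becomes -140; next shift becomes 0; next final value -43
-13 vs -43 — the two versions disagree here.
verdict: not equivalent; witness: base=-4, step=-3, limit=-1


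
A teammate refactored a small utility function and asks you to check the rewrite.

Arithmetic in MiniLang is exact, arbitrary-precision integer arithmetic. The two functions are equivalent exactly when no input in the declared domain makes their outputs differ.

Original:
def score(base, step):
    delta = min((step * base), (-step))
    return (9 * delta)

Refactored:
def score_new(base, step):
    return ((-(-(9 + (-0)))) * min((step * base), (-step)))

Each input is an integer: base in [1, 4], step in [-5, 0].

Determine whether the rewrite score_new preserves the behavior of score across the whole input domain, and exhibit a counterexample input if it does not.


Comparing the listings, the differences include: constant usage differs, local variable names differ, statement counts differ, arithmetic usage differs.
Tracing base=1, step=-2: score: delta = -2; return -18 | score_new: return -18 — matching result -18.
Checked all 24 inputs in the declared domain: the outputs agree on every one.
verdict: equivalent


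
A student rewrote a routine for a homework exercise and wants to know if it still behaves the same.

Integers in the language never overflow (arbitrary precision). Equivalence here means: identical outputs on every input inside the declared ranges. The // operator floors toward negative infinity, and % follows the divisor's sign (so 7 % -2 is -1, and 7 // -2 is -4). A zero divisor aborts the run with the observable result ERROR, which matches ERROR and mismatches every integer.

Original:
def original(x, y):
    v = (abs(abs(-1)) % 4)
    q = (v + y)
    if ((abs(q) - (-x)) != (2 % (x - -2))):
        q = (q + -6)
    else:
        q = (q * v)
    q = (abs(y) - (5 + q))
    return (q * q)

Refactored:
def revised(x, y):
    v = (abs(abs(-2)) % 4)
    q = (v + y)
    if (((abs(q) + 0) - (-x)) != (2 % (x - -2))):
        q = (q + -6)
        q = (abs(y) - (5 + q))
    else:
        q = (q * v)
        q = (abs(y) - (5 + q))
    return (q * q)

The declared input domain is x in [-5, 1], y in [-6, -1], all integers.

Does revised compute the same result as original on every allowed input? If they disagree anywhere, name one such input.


These are not equivalent — on x=-5, y=-6 the outputs split (144 vs 81).
original: v becomes 1; next q becomes -5; next ((abs(q) - (-x)) != (2 % (x - -2))) evaluates to true; next q becomes -11; next q becomes 12; next final value 144
revised: v becomes 2; next q becomes -4; next (((abs(q) + 0) - (-x)) != (2 % (x - -2))) evaluates to false; next q becomes -8; next q becomes 9; next final value 81
verdict: not equivalent; witness: x=-5, y=-6


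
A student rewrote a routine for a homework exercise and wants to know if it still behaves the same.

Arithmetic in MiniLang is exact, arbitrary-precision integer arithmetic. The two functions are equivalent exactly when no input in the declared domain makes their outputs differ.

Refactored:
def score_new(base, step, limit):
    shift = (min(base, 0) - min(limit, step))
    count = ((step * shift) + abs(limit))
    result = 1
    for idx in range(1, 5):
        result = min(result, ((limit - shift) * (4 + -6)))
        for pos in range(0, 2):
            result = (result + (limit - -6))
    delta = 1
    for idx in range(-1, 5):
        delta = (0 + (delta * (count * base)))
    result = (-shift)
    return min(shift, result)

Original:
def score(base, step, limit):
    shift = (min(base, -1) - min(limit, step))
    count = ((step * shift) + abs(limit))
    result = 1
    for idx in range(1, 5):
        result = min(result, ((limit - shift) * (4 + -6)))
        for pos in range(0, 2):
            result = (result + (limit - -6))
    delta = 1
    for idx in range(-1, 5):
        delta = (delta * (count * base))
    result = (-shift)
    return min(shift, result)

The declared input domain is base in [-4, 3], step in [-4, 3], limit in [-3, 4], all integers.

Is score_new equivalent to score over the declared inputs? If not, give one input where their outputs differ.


These are not equivalent — on base=0, step=-4, limit=-3 the outputs split (-3 vs -4).
score: shift := 3 | count := -9 | result := 1 | iter idx=1: | result := 1 | iter pos=0: | result := 4 | iter pos=1: | result := 7 | iter idx=2: | result := 7 | iter pos=0: | result := 10 | iter pos=1: | result := 13 | iter idx=3: | result := 12 | iter pos=0: | result := 15 | iter pos=1: | result := 18 | iter idx=4: | result := 12 | iter pos=0: | result := 15 | iter pos=1: | result := 18 | delta := 1 | iter idx=-1: | delta := 0 | iter idx=0: | delta := 0 | iter idx=1: | delta := 0 | iter idx=2: | delta := 0 | iter idx=3: | delta := 0 | iter idx=4: | delta := 0 | result := -3 | result -3
score_new: shift := 4 | count := -13 | result := 1 | iter idx=1: | result := 1 | iter pos=0: | result := 4 | iter pos=1: | result := 7 | iter idx=2: | result := 7 | iter pos=0: | result := 10 | iter pos=1: | result := 13 | iter idx=3: | result := 13 | iter pos=0: | result := 16 | iter pos=1: | result := 19 | iter idx=4: | result := 14 | iter pos=0: | result := 17 | iter pos=1: | result := 20 | delta := 1 | iter idx=-1: | delta := 0 | iter idx=0: | delta := 0 | iter idx=1: | delta := 0 | iter idx=2: | delta := 0 | iter idx=3: | delta := 0 | iter idx=4: | delta := 0 | result := -4 | result -4
verdict: not equivalent; witness: base=0, step=-4, limit=-3
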